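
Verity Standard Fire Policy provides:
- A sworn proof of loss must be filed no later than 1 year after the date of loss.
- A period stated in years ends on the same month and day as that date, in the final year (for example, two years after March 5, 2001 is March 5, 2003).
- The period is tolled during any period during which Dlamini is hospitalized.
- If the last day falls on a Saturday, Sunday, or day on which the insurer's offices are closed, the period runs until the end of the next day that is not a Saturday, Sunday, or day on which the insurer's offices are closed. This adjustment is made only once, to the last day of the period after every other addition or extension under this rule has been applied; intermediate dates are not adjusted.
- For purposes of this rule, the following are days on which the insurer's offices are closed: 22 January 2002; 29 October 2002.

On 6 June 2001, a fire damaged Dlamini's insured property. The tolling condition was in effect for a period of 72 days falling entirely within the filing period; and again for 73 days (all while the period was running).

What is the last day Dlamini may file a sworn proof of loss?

October 30, 2002

1 year after 6 June 2001 is June 6, 2002.
Tolling adds 72 days: June 6, 2002 + 72 days = August 17, 2002.
Tolling adds 73 days: August 17, 2002 + 73 days = October 29, 2002.
October 29, 2002 is a listed holiday. The next qualifying day is October 30, 2002.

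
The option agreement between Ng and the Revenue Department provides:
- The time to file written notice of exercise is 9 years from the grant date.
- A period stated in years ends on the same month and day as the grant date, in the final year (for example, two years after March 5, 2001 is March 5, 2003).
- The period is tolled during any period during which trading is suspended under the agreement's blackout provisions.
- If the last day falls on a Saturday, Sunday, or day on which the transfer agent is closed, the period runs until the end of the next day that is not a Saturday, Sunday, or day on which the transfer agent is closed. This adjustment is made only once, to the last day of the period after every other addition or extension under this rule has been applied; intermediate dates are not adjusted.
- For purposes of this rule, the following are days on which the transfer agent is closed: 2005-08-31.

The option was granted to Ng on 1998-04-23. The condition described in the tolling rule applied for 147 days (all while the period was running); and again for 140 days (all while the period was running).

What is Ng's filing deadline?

February 4, 2008

9 years after 1998-04-23 is April 23, 2007.
Tolling adds 147 days: April 23, 2007 + 147 days = September 17, 2007.
Tolling adds 140 days: September 17, 2007 + 140 days = February 4, 2008.
February 4, 2008 is a Monday and not a day on which the transfer agent is closed, so no extension applies.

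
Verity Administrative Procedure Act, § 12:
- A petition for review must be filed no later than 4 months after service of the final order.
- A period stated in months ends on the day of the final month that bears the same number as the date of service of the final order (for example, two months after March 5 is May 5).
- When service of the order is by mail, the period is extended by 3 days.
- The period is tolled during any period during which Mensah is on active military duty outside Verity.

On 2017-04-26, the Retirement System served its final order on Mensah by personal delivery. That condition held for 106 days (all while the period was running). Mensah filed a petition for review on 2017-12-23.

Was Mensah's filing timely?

No

4 months after 2017-04-26 is August 26, 2017.
Service was not by mail, so no mail extension applies.
Tolling adds 106 days: August 26, 2017 + 106 days = December 10, 2017.
The deadline is December 10, 2017; the filing on December 23, 2017 is after that date.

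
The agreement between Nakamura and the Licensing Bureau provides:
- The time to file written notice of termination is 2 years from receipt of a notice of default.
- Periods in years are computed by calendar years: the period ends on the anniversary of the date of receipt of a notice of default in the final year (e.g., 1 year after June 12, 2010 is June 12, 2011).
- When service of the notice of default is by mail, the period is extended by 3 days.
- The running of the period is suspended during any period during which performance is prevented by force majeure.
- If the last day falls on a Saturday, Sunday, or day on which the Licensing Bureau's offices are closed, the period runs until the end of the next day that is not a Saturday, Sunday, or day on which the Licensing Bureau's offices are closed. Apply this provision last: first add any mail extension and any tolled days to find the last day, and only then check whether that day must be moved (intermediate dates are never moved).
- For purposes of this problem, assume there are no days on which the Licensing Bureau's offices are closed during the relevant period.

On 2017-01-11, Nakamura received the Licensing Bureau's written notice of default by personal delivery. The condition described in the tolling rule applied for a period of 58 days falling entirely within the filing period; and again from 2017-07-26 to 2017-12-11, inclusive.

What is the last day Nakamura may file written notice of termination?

July 29, 2019

2 years after 2017-01-11 is January 11, 2019.
Service was not by mail, so no mail extension applies.
Tolling adds 58 days: January 11, 2019 + 58 days = March 10, 2019.
From July 26, 2017 through December 11, 2017 inclusive is 139 days; tolling adds 139 days: March 10, 2019 + 139 days = July 27, 2019.
July 27, 2019 is Saturday; July 28, 2019 is Sunday. The next qualifying day is July 29, 2019.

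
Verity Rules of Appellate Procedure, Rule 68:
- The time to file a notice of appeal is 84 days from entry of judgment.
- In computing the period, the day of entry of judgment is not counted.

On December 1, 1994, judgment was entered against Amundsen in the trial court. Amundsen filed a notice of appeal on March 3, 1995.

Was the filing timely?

84 days after December 1, 1994 is February 23, 1995.
The deadline is February 23, 1995; the filing on March 3, 1995 is after that date.

No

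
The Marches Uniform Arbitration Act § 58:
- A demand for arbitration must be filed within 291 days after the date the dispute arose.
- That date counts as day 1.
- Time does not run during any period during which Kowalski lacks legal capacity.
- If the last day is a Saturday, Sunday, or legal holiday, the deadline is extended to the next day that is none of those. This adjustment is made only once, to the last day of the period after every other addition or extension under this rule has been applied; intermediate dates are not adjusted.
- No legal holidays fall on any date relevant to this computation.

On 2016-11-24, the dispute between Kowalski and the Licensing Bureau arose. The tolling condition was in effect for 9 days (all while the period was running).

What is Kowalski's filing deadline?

Counting 2016-11-24 as day 1, day 291 is September 10, 2017.
Tolling adds 9 days: September 10, 2017 + 9 days = September 19, 2017.
September 19, 2017 is a Tuesday and not a legal holiday, so no extension applies.

September 19, 2017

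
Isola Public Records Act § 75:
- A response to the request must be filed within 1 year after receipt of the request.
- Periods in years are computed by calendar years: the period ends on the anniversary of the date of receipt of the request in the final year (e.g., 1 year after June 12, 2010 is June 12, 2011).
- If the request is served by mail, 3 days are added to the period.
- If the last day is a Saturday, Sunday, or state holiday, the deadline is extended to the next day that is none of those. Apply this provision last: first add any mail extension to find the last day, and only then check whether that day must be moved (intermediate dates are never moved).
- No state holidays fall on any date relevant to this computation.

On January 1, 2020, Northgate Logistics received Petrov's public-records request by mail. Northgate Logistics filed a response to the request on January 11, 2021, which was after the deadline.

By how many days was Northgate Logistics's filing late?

7 days

1 year after January 1, 2020 is January 1, 2021.
Service was by mail, adding 3 days: January 1, 2021 + 3 days = January 4, 2021.
January 4, 2021 is a Monday and not a state holiday, so no extension applies.
The deadline is January 4, 2021; from January 4, 2021 to January 11, 2021 is 7 days.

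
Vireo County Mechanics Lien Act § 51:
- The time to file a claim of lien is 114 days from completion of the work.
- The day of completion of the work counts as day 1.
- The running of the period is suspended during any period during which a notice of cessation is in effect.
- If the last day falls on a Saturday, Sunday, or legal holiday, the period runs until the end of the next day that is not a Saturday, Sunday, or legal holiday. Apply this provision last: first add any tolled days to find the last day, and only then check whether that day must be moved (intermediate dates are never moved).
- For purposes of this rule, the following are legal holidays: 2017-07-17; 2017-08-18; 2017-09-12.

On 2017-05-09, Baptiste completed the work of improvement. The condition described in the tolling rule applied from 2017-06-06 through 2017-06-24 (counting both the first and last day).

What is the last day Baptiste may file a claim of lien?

Counting 2017-05-09 as day 1, day 114 is August 30, 2017.
From June 6, 2017 through June 24, 2017 inclusive is 19 days; tolling adds 19 days: August 30, 2017 + 19 days = September 18, 2017.
September 18, 2017 is a Monday and not a legal holiday, so no extension applies.

September 18, 2017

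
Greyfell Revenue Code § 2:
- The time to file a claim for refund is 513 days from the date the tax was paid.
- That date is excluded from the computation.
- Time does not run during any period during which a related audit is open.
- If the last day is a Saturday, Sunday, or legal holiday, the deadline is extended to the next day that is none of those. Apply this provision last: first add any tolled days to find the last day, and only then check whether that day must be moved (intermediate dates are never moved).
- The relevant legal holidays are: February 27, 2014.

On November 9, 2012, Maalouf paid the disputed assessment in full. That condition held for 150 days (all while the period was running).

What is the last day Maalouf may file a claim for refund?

513 days after November 9, 2012 is April 6, 2014.
Tolling adds 150 days: April 6, 2014 + 150 days = September 3, 2014.
September 3, 2014 is a Wednesday and not a legal holiday, so no extension applies.

September 3, 2014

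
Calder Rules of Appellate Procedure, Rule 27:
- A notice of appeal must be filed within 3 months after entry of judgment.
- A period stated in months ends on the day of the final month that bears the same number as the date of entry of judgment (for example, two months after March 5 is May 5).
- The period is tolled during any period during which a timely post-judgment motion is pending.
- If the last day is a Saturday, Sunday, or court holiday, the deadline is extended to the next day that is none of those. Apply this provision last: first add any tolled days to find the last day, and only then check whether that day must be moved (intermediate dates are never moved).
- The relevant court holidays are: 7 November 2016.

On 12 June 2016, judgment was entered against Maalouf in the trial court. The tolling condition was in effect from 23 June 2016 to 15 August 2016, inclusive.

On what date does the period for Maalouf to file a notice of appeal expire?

November 8, 2016

3 months after 12 June 2016 is September 12, 2016.
From June 23, 2016 through August 15, 2016 inclusive is 54 days; tolling adds 54 days: September 12, 2016 + 54 days = November 5, 2016.
November 5, 2016 is Saturday; November 6, 2016 is Sunday; November 7, 2016 is a listed holiday. The next qualifying day is November 8, 2016.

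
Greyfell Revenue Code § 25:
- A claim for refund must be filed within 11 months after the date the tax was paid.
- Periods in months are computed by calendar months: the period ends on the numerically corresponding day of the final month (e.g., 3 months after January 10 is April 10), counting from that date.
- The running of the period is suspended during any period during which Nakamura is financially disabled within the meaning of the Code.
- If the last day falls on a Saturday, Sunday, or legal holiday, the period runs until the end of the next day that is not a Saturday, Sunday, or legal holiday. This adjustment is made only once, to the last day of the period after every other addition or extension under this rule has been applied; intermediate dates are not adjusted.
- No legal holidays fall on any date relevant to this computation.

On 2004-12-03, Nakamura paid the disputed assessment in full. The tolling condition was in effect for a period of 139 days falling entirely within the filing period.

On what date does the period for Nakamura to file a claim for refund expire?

11 months after 2004-12-03 is November 3, 2005.
Tolling adds 139 days: November 3, 2005 + 139 days = March 22, 2006.
March 22, 2006 is a Wednesday and not a legal holiday, so no extension applies.

March 22, 2006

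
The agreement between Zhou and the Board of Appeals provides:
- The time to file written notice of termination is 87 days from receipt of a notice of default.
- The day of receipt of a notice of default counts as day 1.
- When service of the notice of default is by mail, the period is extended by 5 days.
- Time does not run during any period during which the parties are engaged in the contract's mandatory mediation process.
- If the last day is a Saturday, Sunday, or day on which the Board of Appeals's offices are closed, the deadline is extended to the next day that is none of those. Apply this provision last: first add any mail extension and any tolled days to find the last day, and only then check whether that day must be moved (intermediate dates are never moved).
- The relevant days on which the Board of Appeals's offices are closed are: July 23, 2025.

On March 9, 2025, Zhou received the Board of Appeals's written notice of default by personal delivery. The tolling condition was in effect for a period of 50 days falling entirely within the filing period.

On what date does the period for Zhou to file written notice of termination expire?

July 24, 2025

Counting March 9, 2025 as day 1, day 87 is June 3, 2025.
Service was not by mail, so no mail extension applies.
Tolling adds 50 days: June 3, 2025 + 50 days = July 23, 2025.
July 23, 2025 is a listed holiday. The next qualifying day is July 24, 2025.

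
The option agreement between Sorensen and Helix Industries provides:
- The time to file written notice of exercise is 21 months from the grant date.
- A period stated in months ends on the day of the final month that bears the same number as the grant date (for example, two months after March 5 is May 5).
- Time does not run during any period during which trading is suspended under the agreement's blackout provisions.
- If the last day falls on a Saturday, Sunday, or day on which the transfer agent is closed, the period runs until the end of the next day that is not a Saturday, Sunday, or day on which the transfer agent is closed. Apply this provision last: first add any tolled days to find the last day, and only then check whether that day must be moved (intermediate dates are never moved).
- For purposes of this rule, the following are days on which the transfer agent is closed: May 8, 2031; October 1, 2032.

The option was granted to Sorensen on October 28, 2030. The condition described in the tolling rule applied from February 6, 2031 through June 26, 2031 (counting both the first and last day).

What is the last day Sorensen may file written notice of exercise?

December 16, 2032

21 months after October 28, 2030 is July 28, 2032.
From February 6, 2031 through June 26, 2031 inclusive is 141 days; tolling adds 141 days: July 28, 2032 + 141 days = December 16, 2032.
December 16, 2032 is a Thursday and not a day on which the transfer agent is closed, so no extension applies.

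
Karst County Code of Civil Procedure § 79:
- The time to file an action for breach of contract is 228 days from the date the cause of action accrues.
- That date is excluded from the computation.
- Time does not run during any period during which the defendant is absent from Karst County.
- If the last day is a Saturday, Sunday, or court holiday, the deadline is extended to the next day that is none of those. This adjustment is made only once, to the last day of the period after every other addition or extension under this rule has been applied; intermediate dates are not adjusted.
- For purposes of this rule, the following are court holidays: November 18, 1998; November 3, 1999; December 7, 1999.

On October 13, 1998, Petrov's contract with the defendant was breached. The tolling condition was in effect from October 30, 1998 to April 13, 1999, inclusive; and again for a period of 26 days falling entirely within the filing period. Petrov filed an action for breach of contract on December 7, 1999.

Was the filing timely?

228 days after October 13, 1998 is May 29, 1999.
From October 30, 1998 through April 13, 1999 inclusive is 166 days; tolling adds 166 days: May 29, 1999 + 166 days = November 11, 1999.
Tolling adds 26 days: November 11, 1999 + 26 days = December 7, 1999.
December 7, 1999 is a listed holiday. The next qualifying day is December 8, 1999.
The deadline is December 8, 1999; the filing on December 7, 1999 is on or before that date.

Yes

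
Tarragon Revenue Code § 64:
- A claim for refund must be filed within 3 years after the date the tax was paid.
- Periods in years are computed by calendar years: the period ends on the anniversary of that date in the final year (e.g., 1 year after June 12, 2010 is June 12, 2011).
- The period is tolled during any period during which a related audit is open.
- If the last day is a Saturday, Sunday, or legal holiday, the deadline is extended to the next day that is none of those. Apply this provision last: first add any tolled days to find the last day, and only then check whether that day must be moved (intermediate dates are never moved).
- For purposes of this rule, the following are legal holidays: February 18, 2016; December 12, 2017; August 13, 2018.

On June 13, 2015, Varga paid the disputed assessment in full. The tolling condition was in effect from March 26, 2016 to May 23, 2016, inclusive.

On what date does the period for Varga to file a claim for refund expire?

August 14, 2018

3 years after June 13, 2015 is June 13, 2018.
From March 26, 2016 through May 23, 2016 inclusive is 59 days; tolling adds 59 days: June 13, 2018 + 59 days = August 11, 2018.
August 11, 2018 is Saturday; August 12, 2018 is Sunday; August 13, 2018 is a listed holiday. The next qualifying day is August 14, 2018.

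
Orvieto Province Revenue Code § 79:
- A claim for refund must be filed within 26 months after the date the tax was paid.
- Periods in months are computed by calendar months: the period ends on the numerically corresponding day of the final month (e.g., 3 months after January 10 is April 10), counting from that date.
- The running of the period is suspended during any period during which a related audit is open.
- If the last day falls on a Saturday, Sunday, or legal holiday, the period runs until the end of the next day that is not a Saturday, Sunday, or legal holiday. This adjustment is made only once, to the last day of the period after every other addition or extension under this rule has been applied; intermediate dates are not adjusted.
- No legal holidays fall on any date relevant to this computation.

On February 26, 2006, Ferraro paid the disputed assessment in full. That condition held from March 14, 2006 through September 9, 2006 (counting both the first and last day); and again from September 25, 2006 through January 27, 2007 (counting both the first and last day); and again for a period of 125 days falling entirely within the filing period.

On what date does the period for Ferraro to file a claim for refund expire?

26 months after February 26, 2006 is April 26, 2008.
From March 14, 2006 through September 9, 2006 inclusive is 180 days; tolling adds 180 days: April 26, 2008 + 180 days = October 23, 2008.
From September 25, 2006 through January 27, 2007 inclusive is 125 days; tolling adds 125 days: October 23, 2008 + 125 days = February 25, 2009.
Tolling adds 125 days: February 25, 2009 + 125 days = June 30, 2009.
June 30, 2009 is a Tuesday and not a legal holiday, so no extension applies.

June 30, 2009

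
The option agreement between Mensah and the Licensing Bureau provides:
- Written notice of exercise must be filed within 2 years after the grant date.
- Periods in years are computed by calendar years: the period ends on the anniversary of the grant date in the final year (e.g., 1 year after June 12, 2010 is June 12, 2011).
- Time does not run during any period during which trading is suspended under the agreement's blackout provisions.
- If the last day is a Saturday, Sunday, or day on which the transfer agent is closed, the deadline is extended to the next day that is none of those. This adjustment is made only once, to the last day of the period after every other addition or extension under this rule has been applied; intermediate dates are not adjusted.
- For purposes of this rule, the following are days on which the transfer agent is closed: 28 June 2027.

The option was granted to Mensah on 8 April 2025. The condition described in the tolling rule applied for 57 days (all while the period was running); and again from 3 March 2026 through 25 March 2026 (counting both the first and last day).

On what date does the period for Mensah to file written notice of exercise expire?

June 29, 2027

2 years after 8 April 2025 is April 8, 2027.
Tolling adds 57 days: April 8, 2027 + 57 days = June 4, 2027.
From March 3, 2026 through March 25, 2026 inclusive is 23 days; tolling adds 23 days: June 4, 2027 + 23 days = June 27, 2027.
June 27, 2027 is Sunday; June 28, 2027 is a listed holiday. The next qualifying day is June 29, 2027.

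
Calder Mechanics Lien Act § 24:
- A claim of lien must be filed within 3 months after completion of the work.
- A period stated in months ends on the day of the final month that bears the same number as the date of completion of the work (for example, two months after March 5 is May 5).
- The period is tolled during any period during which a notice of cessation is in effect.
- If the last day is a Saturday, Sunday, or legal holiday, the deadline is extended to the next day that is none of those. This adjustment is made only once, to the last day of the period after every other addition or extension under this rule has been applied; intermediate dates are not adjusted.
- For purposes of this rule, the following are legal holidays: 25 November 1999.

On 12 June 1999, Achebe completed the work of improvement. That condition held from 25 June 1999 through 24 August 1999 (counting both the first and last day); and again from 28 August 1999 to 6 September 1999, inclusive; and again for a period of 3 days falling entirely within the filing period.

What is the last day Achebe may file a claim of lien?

3 months after 12 June 1999 is September 12, 1999.
From June 25, 1999 through August 24, 1999 inclusive is 61 days; tolling adds 61 days: September 12, 1999 + 61 days = November 12, 1999.
From August 28, 1999 through September 6, 1999 inclusive is 10 days; tolling adds 10 days: November 12, 1999 + 10 days = November 22, 1999.
Tolling adds 3 days: November 22, 1999 + 3 days = November 25, 1999.
November 25, 1999 is a listed holiday. The next qualifying day is November 26, 1999.

November 26, 1999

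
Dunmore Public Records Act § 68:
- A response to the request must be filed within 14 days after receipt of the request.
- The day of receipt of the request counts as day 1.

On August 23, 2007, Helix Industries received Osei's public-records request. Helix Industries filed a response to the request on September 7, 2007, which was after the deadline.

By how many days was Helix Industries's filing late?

Counting August 23, 2007 as day 1, day 14 is September 5, 2007.
The deadline is September 5, 2007; from September 5, 2007 to September 7, 2007 is 2 days.

2 days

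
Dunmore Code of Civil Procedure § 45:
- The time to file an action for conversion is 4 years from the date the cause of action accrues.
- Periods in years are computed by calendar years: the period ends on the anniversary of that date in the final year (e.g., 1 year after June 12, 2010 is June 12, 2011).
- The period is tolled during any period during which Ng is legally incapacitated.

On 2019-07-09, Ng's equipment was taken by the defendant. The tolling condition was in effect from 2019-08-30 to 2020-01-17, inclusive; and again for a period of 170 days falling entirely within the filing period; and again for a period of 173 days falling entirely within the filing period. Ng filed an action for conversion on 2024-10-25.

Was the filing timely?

4 years after 2019-07-09 is July 9, 2023.
From August 30, 2019 through January 17, 2020 inclusive is 141 days; tolling adds 141 days: July 9, 2023 + 141 days = November 27, 2023.
Tolling adds 170 days: November 27, 2023 + 170 days = May 15, 2024.
Tolling adds 173 days: May 15, 2024 + 173 days = November 4, 2024.
The deadline is November 4, 2024; the filing on October 25, 2024 is on or before that date.

Yes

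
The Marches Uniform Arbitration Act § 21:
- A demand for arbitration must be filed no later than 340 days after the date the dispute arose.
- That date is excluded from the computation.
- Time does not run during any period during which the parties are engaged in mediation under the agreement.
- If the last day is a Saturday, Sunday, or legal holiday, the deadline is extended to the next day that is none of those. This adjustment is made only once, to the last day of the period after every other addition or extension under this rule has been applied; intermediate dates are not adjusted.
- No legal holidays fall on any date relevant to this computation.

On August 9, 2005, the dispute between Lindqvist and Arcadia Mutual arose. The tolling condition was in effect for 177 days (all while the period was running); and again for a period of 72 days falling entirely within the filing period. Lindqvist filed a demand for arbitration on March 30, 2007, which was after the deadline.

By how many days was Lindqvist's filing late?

9 days

340 days after August 9, 2005 is July 15, 2006.
Tolling adds 177 days: July 15, 2006 + 177 days = January 8, 2007.
Tolling adds 72 days: January 8, 2007 + 72 days = March 21, 2007.
March 21, 2007 is a Wednesday and not a legal holiday, so no extension applies.
The deadline is March 21, 2007; from March 21, 2007 to March 30, 2007 is 9 days.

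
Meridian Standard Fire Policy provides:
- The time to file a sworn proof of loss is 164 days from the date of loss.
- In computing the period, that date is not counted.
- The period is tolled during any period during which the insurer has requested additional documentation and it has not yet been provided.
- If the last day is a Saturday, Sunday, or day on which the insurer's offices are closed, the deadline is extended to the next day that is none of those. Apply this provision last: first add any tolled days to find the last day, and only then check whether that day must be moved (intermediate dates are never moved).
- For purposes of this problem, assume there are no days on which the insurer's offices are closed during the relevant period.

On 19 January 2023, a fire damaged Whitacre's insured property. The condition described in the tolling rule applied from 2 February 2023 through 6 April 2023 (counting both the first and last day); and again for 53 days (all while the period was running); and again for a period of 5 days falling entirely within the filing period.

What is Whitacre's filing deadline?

164 days after 19 January 2023 is July 2, 2023.
From February 2, 2023 through April 6, 2023 inclusive is 64 days; tolling adds 64 days: July 2, 2023 + 64 days = September 4, 2023.
Tolling adds 53 days: September 4, 2023 + 53 days = October 27, 2023.
Tolling adds 5 days: October 27, 2023 + 5 days = November 1, 2023.
November 1, 2023 is a Wednesday and not a day on which the insurer's offices are closed, so no extension applies.

November 1, 2023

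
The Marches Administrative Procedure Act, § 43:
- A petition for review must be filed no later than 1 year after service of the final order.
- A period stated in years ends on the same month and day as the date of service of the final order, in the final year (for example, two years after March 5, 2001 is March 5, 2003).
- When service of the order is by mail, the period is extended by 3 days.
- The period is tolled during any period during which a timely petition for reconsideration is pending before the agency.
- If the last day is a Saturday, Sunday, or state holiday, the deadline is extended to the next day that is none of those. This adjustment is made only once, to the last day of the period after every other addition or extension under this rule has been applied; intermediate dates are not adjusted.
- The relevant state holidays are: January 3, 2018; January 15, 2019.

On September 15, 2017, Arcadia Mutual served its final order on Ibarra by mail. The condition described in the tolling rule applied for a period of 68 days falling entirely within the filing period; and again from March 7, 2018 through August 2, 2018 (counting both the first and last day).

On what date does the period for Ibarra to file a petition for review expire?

1 year after September 15, 2017 is September 15, 2018.
Service was by mail, adding 3 days: September 15, 2018 + 3 days = September 18, 2018.
Tolling adds 68 days: September 18, 2018 + 68 days = November 25, 2018.
From March 7, 2018 through August 2, 2018 inclusive is 149 days; tolling adds 149 days: November 25, 2018 + 149 days = April 23, 2019.
April 23, 2019 is a Tuesday and not a state holiday, so no extension applies.

April 23, 2019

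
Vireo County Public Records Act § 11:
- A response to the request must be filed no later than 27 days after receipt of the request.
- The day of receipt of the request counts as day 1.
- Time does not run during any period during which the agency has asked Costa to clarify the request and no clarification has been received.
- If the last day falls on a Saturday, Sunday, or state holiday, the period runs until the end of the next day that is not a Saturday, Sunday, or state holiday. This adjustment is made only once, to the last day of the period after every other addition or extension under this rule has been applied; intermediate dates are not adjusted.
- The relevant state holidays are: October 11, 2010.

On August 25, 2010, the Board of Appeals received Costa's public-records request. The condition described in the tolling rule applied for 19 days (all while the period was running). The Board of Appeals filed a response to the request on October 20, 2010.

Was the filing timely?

No

Counting August 25, 2010 as day 1, day 27 is September 20, 2010.
Tolling adds 19 days: September 20, 2010 + 19 days = October 9, 2010.
October 9, 2010 is Saturday; October 10, 2010 is Sunday; October 11, 2010 is a listed holiday. The next qualifying day is October 12, 2010.
The deadline is October 12, 2010; the filing on October 20, 2010 is after that date.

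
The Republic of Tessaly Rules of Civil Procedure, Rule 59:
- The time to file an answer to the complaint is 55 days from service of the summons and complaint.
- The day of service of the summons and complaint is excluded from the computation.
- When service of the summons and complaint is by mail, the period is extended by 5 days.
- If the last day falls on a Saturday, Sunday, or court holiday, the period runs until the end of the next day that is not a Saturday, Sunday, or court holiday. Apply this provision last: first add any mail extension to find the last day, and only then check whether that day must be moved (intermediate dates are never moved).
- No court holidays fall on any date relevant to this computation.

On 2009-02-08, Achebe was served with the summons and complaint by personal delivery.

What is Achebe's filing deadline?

April 6, 2009

55 days after 2009-02-08 is April 4, 2009.
Service was not by mail, so no mail extension applies.
April 4, 2009 is Saturday; April 5, 2009 is Sunday. The next qualifying day is April 6, 2009.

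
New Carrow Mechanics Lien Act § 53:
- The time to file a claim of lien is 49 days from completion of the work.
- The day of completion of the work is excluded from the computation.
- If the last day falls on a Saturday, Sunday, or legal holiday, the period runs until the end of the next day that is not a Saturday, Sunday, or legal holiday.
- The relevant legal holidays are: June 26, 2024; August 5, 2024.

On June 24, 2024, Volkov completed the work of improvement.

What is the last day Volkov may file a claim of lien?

49 days after June 24, 2024 is August 12, 2024.
August 12, 2024 is a Monday and not a legal holiday, so no extension applies.

August 12, 2024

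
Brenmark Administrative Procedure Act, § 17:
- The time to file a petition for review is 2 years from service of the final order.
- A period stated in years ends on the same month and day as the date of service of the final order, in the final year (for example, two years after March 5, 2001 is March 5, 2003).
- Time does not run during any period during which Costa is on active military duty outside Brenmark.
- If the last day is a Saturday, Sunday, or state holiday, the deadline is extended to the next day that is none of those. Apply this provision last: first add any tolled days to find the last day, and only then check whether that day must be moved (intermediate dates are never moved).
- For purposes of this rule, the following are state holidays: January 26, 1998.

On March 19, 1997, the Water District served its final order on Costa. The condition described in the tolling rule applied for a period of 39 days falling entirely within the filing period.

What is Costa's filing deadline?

April 27, 1999

2 years after March 19, 1997 is March 19, 1999.
Tolling adds 39 days: March 19, 1999 + 39 days = April 27, 1999.
April 27, 1999 is a Tuesday and not a state holiday, so no extension applies.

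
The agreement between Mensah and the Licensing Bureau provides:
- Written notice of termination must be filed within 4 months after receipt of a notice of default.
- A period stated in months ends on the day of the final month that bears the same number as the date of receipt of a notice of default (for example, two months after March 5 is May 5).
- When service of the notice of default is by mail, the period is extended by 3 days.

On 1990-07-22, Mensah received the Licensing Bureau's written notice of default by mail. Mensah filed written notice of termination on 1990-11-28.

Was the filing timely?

No

4 months after 1990-07-22 is November 22, 1990.
Service was by mail, adding 3 days: November 22, 1990 + 3 days = November 25, 1990.
The deadline is November 25, 1990; the filing on November 28, 1990 is after that date.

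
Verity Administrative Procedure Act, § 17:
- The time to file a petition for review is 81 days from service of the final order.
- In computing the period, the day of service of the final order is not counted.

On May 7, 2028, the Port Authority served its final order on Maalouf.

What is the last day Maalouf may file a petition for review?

81 days after May 7, 2028 is July 27, 2028.

July 27, 2028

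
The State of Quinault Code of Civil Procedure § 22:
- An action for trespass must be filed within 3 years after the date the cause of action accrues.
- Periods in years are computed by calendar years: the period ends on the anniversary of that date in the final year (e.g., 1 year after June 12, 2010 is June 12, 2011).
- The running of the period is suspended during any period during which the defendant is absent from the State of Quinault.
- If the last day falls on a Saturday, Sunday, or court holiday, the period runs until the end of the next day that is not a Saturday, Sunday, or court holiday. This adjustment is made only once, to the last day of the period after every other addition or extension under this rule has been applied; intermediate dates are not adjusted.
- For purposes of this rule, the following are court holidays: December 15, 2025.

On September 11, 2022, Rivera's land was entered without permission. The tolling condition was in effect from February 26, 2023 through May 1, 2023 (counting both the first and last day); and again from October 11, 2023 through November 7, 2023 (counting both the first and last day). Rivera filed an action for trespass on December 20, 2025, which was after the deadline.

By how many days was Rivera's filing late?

4 days

3 years after September 11, 2022 is September 11, 2025.
From February 26, 2023 through May 1, 2023 inclusive is 65 days; tolling adds 65 days: September 11, 2025 + 65 days = November 15, 2025.
From October 11, 2023 through November 7, 2023 inclusive is 28 days; tolling adds 28 days: November 15, 2025 + 28 days = December 13, 2025.
December 13, 2025 is Saturday; December 14, 2025 is Sunday; December 15, 2025 is a listed holiday. The next qualifying day is December 16, 2025.
The deadline is December 16, 2025; from December 16, 2025 to December 20, 2025 is 4 days.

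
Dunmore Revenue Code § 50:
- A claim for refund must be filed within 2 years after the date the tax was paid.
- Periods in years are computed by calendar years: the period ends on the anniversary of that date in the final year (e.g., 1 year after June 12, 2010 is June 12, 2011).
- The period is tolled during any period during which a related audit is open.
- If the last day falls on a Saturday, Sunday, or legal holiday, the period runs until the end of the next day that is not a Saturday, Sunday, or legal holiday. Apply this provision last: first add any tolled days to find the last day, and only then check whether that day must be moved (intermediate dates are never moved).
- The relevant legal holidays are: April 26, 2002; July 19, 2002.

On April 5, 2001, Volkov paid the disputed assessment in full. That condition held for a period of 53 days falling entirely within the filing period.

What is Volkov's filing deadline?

May 28, 2003

2 years after April 5, 2001 is April 5, 2003.
Tolling adds 53 days: April 5, 2003 + 53 days = May 28, 2003.
May 28, 2003 is a Wednesday and not a legal holiday, so no extension applies.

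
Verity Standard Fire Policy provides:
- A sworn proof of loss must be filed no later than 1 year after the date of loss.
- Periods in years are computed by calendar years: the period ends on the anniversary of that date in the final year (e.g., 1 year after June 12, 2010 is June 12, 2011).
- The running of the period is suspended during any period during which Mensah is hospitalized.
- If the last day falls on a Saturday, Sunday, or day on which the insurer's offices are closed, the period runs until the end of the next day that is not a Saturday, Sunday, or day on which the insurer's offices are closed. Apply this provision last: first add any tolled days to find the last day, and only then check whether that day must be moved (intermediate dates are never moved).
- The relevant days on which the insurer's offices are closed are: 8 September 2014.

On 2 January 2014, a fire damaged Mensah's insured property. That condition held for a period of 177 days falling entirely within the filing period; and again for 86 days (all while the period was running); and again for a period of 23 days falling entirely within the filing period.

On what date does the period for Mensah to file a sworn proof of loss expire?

October 15, 2015

1 year after 2 January 2014 is January 2, 2015.
Tolling adds 177 days: January 2, 2015 + 177 days = June 28, 2015.
Tolling adds 86 days: June 28, 2015 + 86 days = September 22, 2015.
Tolling adds 23 days: September 22, 2015 + 23 days = October 15, 2015.
October 15, 2015 is a Thursday and not a day on which the insurer's offices are closed, so no extension applies.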